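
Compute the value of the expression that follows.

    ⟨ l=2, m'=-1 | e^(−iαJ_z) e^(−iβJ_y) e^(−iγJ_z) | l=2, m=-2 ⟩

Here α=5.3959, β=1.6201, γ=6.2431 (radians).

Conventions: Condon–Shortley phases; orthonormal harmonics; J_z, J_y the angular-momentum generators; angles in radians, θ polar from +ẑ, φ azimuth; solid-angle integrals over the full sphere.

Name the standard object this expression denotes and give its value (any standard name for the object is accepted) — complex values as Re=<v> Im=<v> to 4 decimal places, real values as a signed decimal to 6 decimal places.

This is a Wigner D-matrix element — the rotation-matrix element ⟨l m'| R(α,β,γ) |l m⟩ in the angular-momentum basis.
First d^2_{-1,-2}(β=1.6201), then the phase factors e^{-i(-1)α} and e^{-i(-2)γ}:
With c≡cos(β/2)=0.689462 and s≡sin(β/2)=0.724322, N=[1·6·1·24]^{1/2}=12.000000
k: max(0,(-2)−(-1))=0 … min(2+(-2),2−(-1))=0
  k=0: (−1)^1·12.0000/(6)·0.6895^3·0.7243^1 = -0.474781
d^2_{-1,-2}(1.6201) = -0.474781
Phases: e^{-i·(-1)·5.3959}=+0.631519-0.775360i, e^{-i·(-2)·6.2431}=+0.996788-0.080085i ⇒ D=-0.269389+0.390956i

Wigner D-matrix element, Re=-0.2694 Im=0.3910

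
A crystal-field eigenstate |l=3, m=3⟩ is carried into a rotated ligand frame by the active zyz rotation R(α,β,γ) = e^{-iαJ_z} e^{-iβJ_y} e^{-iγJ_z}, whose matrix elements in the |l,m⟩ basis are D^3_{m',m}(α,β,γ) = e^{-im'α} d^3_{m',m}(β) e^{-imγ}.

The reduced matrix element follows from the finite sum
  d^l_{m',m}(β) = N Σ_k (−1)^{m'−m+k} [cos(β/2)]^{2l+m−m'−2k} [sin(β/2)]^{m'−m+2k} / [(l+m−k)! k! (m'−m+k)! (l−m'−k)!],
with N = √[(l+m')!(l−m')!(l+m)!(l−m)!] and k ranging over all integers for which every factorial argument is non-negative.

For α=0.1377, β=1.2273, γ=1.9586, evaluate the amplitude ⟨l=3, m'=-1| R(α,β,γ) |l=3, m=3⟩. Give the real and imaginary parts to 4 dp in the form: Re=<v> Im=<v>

Split into d^3_{-1,3}(β=1.2273) × two z-phases.
Half-angle: c=0.817552, s=0.575855. N=√(2·24·720·1)=185.903201
Admissible k: 4..4 (factorial args all ≥0)
  k=4: (−1)^0·185.9032/(48)·0.8176^2·0.5759^4 = +0.284662
d^3_{-1,3}(1.2273) = +0.284662
D = (+0.990534+0.137265i)·(+0.284662)·(+0.918160+0.396210i) = +0.243410+0.147595i

Re=0.2434 Im=0.1476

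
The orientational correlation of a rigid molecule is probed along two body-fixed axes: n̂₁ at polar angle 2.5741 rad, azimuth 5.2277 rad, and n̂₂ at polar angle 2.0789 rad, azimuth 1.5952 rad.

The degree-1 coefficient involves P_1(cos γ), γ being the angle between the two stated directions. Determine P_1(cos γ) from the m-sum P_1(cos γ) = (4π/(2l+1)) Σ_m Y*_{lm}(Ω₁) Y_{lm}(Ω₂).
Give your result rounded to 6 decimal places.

-0.003895

Summing Y*_{l m}(θ₁,φ₁)·Y_{l m}(θ₂,φ₂) over m ∈ [−1, 1]; prefactor 4π/(2·1+1) = 4.188790:
  term(m=-1) = (-0.049436, -0.026426)   from Y*(Ω₁)=(0.091519, -0.161593), Y(Ω₂)=(-0.007365, -0.301758)
  term(m=+0) = (0.097942, 0.000000)   from Y*(Ω₁)=(-0.412015, -0.000000), Y(Ω₂)=(-0.237716, 0.000000)
  term(m=+1) = (-0.049436, 0.026426)   from Y*(Ω₁)=(-0.091519, -0.161593), Y(Ω₂)=(0.007365, -0.301758)
Accumulated sum (-0.000930, 0.000000); after 4π/(2l+1) scaling, (-0.003895, 0.000000) ⇒ P_1 = -0.003895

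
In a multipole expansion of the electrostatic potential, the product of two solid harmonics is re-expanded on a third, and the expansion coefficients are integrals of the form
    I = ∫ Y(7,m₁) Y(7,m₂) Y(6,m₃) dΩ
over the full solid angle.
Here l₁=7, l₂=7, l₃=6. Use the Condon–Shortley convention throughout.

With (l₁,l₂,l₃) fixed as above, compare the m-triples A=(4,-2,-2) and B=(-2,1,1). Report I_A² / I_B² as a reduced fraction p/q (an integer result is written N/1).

l's match ⇒ only the (l;m) 3-j factors differ between A and B.
A: triangle coeff Δ(7,7,6) = 1/2444321880; Σ_t [0,3]: t=0:+1/174182400 t=1:−1/11612160 t=2:+1/6220800 t=3:−1/24883200 = 1/24883200; (3j)²=28/4199 [(7 7 6; 4 -2 -2)], sign=+1
B: triangle coeff Δ(7,7,6) = 1/2444321880; Σ_t [3,8]: t=3:−1/62208000 t=4:+1/3317760 t=5:−1/1244160 t=6:+1/2488320 t=7:−1/29030400 t=8:+1/3483648000 = -1/6635520; (3j)²=2625/369512 [(7 7 6; -2 1 1)], sign=+1
I_A²/I_B² = (28/4199)/(2625/369512) = 352/375

352/375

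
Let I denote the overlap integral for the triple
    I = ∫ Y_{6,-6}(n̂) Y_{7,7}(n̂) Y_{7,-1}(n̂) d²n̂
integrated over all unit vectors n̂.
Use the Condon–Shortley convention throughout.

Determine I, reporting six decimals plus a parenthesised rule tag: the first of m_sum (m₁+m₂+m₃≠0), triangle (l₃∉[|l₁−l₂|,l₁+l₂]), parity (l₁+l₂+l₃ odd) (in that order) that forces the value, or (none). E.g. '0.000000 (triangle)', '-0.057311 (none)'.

Checks pass: Σm=0; 20 even; l₃=7∈[1,13].
(2·6+1)(2·7+1)(2·7+1) = 2925
Δ: 6! 6! 8! / 21! → 1/2444321880
sum: t=0:+1/2612736000 t=1:−1/20736000 t=2:+1/1658880 t=3:−1/746496 t=4:+1/1658880 t=5:−1/20736000 t=6:+1/2612736000 = -1/4354560
3j²(6 7 7; 0 0 0) = Δ·Π!·Σ² = 1000/138567  (sign +1)
sum: t=6:+1/20901888000 = 1/20901888000
3j²(6 7 7; -6 7 -1) = Δ·Π!·Σ² = 11/9690  (sign +1)
combine: 4πI² = 2925·1000/138567·11/9690 = 2500/104329
take √, sign +1: I = 0.04366792
No selection rule forces the value: the integral is nonzero (none).

0.043668 (none)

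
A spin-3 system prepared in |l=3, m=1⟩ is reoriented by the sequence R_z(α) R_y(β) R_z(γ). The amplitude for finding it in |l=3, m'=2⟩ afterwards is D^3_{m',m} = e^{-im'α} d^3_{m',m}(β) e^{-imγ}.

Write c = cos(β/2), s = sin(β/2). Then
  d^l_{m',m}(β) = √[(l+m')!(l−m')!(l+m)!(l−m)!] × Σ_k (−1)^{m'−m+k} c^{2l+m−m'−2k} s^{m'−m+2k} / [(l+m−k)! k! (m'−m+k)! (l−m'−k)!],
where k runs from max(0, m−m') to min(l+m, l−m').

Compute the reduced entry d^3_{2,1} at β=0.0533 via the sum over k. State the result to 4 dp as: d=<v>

d^3_{2,1}(β=0.0533) via the finite sum:
Half-angle: c=0.999645, s=0.026647. N=√(120·1·24·2)=75.894664
k: max(0,(1)−(2))=0 … min(3+(1),3−(2))=1
  k=0: (−1)^1·75.8947/(24)·0.9996^5·0.0266^1 = -0.084115
  k=1: (−1)^2·75.8947/(12)·0.9996^3·0.0266^3 = +0.000120
d^3_{2,1}(0.0533) = -0.084115 +0.000120 = -0.083996

d=-0.0840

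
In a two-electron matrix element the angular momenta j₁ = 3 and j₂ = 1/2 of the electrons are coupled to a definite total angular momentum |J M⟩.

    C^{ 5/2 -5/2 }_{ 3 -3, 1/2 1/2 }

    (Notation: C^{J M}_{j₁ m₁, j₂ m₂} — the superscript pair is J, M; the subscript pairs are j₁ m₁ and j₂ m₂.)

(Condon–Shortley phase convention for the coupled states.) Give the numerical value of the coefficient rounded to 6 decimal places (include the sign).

j₁+j₂−J=1  J+j₁−j₂=5  J−j₁+j₂=0  j₁+j₂+J+1=7
(j₁±m₁, j₂±m₂, J±M) = (0,6,1,0,0,5)
P² = 86400/7
sum k=1..1:
  [1] −1/120 = -1/120
S = -1/120
C² = P²·S² = 6/7 ; C = -0.925820

−√(6/7) ≈ -0.925820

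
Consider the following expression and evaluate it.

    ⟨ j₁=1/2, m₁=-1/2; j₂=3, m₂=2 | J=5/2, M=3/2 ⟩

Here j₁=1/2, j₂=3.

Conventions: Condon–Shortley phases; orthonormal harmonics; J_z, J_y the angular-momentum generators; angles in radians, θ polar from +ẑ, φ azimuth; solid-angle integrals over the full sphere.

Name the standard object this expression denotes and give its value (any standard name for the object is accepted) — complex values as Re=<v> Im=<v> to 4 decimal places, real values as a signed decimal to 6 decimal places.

This is a Clebsch–Gordan (vector-coupling) coefficient.
√[6·1!0!5!/7! · 0!1!5!1!4!1!] = √(2880/7)
  +(−1)^1/∏(1,0,0,4,0,1)! = -1/24  (running -1/24)
⟨..|..⟩ = √(2880/7)·(-1/24) = -0.845154

Clebsch–Gordan coefficient, −√(5/7) ≈ -0.845154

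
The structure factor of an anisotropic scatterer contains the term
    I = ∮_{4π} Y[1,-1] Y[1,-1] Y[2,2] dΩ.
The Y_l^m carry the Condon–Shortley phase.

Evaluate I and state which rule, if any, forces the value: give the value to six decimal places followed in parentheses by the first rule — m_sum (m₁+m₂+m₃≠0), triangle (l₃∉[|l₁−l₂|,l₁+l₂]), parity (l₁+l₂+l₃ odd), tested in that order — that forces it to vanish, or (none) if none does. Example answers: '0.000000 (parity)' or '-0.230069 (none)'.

Checks pass: Σm=0; 4 even; l₃=2∈[0,2].
(2·1+1)(2·1+1)(2·2+1) = 45
Δ: 0! 2! 2! / 5! → 1/30
sum: t=0:+1/1 = 1/1
3j²(1 1 2; 0 0 0) = Δ·Π!·Σ² = 2/15  (sign +1)
sum: t=0:+1/4 = 1/4
3j²(1 1 2; -1 -1 2) = Δ·Π!·Σ² = 1/5  (sign +1)
combine: 4πI² = 45·2/15·1/5 = 6/5
take √, sign +1: I = 0.30901936
No selection rule forces the value: the integral is nonzero (none).

0.309019 (none)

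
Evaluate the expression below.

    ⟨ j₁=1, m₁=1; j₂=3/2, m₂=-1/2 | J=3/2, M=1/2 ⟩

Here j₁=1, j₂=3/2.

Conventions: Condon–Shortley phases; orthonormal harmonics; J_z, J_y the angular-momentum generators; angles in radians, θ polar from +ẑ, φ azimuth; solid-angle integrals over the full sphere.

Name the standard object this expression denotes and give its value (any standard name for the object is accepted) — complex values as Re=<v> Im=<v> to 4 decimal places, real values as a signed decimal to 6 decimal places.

This is a Clebsch–Gordan (vector-coupling) coefficient.
triangle: 1!·1!·2!/5! = 2/120
(j±m)!: 2!·0!·1!·2!·2!·1! = 8
prefactor² = (2J+1)·Δ·N² = 8/15
  k=0: +1/(0!·1!·0!·1!·1!·1!) = 1
Σ = 1  ⇒  CG² = 8/15·1² = 8/15
CG = +√(8/15) = +0.730297

Clebsch–Gordan coefficient, +√(8/15) ≈ +0.730297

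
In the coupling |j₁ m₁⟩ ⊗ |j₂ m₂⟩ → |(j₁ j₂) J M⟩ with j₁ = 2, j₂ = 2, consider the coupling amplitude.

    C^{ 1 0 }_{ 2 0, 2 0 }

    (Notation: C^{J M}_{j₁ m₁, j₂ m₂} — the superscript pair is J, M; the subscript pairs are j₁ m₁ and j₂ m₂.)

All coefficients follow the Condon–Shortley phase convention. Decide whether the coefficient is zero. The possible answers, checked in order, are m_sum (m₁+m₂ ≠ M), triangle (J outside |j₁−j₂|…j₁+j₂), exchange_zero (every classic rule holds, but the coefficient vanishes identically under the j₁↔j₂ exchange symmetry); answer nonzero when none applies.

m-sum: m₁+m₂ = 0+0 = 0, M = 0  ✓
triangle: |j₁−j₂| = 0 ≤ J = 1 ≤ j₁+j₂ = 4  ✓
exchange: j₁=j₂ and m₁=m₂, and (−1)^(j₁+j₂−J) = (−1)^3 = −1 forces ⟨j₁m₁;j₂m₂|JM⟩ = −⟨j₂m₂;j₁m₁|JM⟩ = −⟨j₁m₁;j₂m₂|JM⟩ ⇒ the coefficient vanishes identically
Racah sum check: Σ_k collapses to 0 ⇒ CG = 0

exchange_zero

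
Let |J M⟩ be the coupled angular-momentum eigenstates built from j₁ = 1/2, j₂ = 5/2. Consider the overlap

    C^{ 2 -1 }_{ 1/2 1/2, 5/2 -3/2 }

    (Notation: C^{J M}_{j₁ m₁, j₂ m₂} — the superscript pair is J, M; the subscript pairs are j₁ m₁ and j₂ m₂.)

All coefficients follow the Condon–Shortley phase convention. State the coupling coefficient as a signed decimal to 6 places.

triangle: 1!·0!·4!/6! = 24/720
(j±m)!: 1!·0!·1!·4!·1!·3! = 144
prefactor² = (2J+1)·Δ·N² = 24
  k=0: +1/(0!·1!·0!·1!·0!·3!) = 1/6
Σ = 1/6  ⇒  CG² = 24·(1/6)² = 2/3
CG = +√(2/3) = +0.816497

+0.816497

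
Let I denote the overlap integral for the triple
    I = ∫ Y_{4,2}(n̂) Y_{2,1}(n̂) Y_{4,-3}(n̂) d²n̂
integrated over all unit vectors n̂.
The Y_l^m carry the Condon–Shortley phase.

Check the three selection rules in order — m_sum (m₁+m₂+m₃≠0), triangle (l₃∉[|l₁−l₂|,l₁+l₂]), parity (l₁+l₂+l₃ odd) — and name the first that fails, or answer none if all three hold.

none

Σmᵢ = 0  ✓
l₃∈[|l₁−l₂|,l₁+l₂]=[2,6], have l₃=4  ✓
Σlᵢ = 10 ⇒ even  ✓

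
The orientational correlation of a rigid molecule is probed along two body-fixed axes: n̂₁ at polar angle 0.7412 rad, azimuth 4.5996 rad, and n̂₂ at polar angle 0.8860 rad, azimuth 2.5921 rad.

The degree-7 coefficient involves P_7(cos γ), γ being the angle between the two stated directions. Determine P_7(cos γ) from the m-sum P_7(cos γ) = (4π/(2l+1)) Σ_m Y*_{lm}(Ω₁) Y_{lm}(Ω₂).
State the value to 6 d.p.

Term-by-term m-sum for l=7 (normalisation 4π/15 = 0.837758):
  [-7]  conj(Y_{7,-7})(Ω₁) = (0.022708, 0.022522) ; Y_{7,-7}(Ω₂) = (0.063698, 0.054183) ; Δ = (0.000226, 0.002665)
  [-6]  conj(Y_{7,-6})(Ω₁) = (-0.101930, 0.081877) ; Y_{7,-6}(Ω₂) = (-0.252445, -0.039539) ; Δ = (0.028969, -0.016639)
  [-5]  conj(Y_{7,-5})(Ω₁) = (-0.167143, -0.264275) ; Y_{7,-5}(Ω₂) = (0.396763, -0.165010) ; Δ = (-0.109924, -0.077274)
  [-4]  conj(Y_{7,-4})(Ω₁) = (0.412427, -0.199813) ; Y_{7,-4}(Ω₂) = (-0.215787, 0.297722) ; Δ = (-0.029508, 0.165906)
  [-3]  conj(Y_{7,-3})(Ω₁) = (0.106560, 0.302813) ; Y_{7,-3}(Ω₂) = (-0.002060, 0.026464) ; Δ = (-0.008233, 0.002196)
  [-2]  conj(Y_{7,-2})(Ω₁) = (0.128954, -0.029593) ; Y_{7,-2}(Ω₂) = (-0.165131, -0.323631) ; Δ = (-0.030872, -0.036847)
  [-1]  conj(Y_{7,-1})(Ω₁) = (0.043622, 0.385118) ; Y_{7,-1}(Ω₂) = (0.115946, 0.071006) ; Δ = (-0.022288, 0.047750)
  [+0]  conj(Y_{7,0})(Ω₁) = (0.016750, -0.000000) ; Y_{7,0}(Ω₂) = (0.327105, 0.000000) ; Δ = (0.005479, 0.000000)
  [+1]  conj(Y_{7,1})(Ω₁) = (-0.043622, 0.385118) ; Y_{7,1}(Ω₂) = (-0.115946, 0.071006) ; Δ = (-0.022288, -0.047750)
  [+2]  conj(Y_{7,2})(Ω₁) = (0.128954, 0.029593) ; Y_{7,2}(Ω₂) = (-0.165131, 0.323631) ; Δ = (-0.030872, 0.036847)
  [+3]  conj(Y_{7,3})(Ω₁) = (-0.106560, 0.302813) ; Y_{7,3}(Ω₂) = (0.002060, 0.026464) ; Δ = (-0.008233, -0.002196)
  [+4]  conj(Y_{7,4})(Ω₁) = (0.412427, 0.199813) ; Y_{7,4}(Ω₂) = (-0.215787, -0.297722) ; Δ = (-0.029508, -0.165906)
  [+5]  conj(Y_{7,5})(Ω₁) = (0.167143, -0.264275) ; Y_{7,5}(Ω₂) = (-0.396763, -0.165010) ; Δ = (-0.109924, 0.077274)
  [+6]  conj(Y_{7,6})(Ω₁) = (-0.101930, -0.081877) ; Y_{7,6}(Ω₂) = (-0.252445, 0.039539) ; Δ = (0.028969, 0.016639)
  [+7]  conj(Y_{7,7})(Ω₁) = (-0.022708, 0.022522) ; Y_{7,7}(Ω₂) = (-0.063698, 0.054183) ; Δ = (0.000226, -0.002665)
Total Σ_m = (-0.337780, -0.000000). Multiply by 0.837758: (-0.282978, -0.000000). P_7(cos γ) = -0.282978

-0.282978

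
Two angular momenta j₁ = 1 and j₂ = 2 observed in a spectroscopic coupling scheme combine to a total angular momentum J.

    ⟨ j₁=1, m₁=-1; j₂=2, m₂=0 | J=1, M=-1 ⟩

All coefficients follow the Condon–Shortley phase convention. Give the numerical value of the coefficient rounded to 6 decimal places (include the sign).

triangle: 2!×0!×2!/5! = 4/120
(j±m)!: 0!×2!×2!×2!×0!×2! = 16
prefactor² = (2J+1)×Δ×N² = 8/5
  k=2: +1/(2!×0!×0!×0!×0!×2!) = 1/4
Σ = 1/4  ⇒  CG² = 8/5×(1/4)² = 1/10
CG = +√(1/10) = +0.316228

+0.316228  (= +√(1/10))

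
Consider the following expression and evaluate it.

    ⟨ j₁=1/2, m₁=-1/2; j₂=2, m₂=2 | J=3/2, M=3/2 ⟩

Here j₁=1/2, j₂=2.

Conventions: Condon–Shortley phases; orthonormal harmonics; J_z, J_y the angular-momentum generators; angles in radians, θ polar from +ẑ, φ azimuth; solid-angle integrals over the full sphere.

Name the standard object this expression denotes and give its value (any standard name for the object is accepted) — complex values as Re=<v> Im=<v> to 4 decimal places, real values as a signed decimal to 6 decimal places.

This is a Clebsch–Gordan (vector-coupling) coefficient.
triangle: 1!·0!·3!/5! = 6/120
(j±m)!: 0!·1!·4!·0!·3!·0! = 144
prefactor² = (2J+1)·Δ·N² = 144/5
  k=1: −1/(1!·0!·0!·3!·0!·0!) = -1/6
Σ = -1/6  ⇒  CG² = 144/5·(-1/6)² = 4/5
CG = −√(4/5) = -0.894427

Clebsch–Gordan coefficient, −√(4/5) ≈ -0.894427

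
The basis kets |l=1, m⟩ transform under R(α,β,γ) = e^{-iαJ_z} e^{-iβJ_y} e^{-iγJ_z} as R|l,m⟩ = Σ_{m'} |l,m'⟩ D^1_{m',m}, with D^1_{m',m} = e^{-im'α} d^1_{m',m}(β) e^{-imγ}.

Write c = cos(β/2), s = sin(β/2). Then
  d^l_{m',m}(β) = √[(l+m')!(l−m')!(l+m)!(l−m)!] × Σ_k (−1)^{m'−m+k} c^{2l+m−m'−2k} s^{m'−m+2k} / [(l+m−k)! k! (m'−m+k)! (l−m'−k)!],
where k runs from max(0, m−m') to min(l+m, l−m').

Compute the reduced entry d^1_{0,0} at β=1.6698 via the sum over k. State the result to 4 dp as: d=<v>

d=-0.0988

d^1_{0,0}(β=1.6698) via the finite sum:
With c≡cos(β/2)=0.671252 and s≡sin(β/2)=0.741229, N=[1·1·1·1]^{1/2}=1.000000
k∈{0,1} keeps every argument non-negative
  k=0: (−1)^0·1.0000/(1)·0.6713^2·0.7412^0 = +0.450579
  k=1: (−1)^1·1.0000/(1)·0.6713^0·0.7412^2 = -0.549421
d^1_{0,0}(1.6698) = +0.450579 -0.549421 = -0.098842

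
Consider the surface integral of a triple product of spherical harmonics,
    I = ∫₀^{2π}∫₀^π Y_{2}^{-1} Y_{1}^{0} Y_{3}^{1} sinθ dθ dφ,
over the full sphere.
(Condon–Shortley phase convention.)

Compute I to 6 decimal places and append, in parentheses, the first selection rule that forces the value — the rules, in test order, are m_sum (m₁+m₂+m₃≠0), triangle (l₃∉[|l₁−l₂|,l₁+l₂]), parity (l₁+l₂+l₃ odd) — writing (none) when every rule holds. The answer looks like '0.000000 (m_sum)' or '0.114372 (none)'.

-0.233597 (none)

Checks pass: Σm=0; 6 even; l₃=3∈[1,3].
(2·2+1)(2·1+1)(2·3+1) = 105
Δ: 0! 4! 2! / 7! → 1/105
sum: t=0:+1/4 = 1/4
3j²(2 1 3; 0 0 0) = Δ·Π!·Σ² = 3/35  (sign -1)
sum: t=0:+1/6 = 1/6
3j²(2 1 3; -1 0 1) = Δ·Π!·Σ² = 8/105  (sign +1)
combine: 4πI² = 105·3/35·8/105 = 24/35
take √, sign -1: I = -0.23359668
No selection rule forces the value: the integral is nonzero (none).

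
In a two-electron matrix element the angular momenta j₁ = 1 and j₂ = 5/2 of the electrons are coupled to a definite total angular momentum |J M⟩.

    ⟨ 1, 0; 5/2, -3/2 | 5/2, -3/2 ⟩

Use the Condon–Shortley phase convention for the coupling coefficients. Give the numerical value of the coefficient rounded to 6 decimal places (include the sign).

triangle: 1!×1!×4!/7! = 24/5040
(j±m)!: 1!×1!×1!×4!×1!×4! = 576
prefactor² = (2J+1)×Δ×N² = 576/35
  k=0: +1/(0!×1!×1!×1!×0!×3!) = 1/6
  k=1: −1/(1!×0!×0!×0!×1!×4!) = -1/24
Σ = 1/8  ⇒  CG² = 576/35×(1/8)² = 9/35
CG = +√(9/35) = +0.507093

+0.507093  (= +√(9/35))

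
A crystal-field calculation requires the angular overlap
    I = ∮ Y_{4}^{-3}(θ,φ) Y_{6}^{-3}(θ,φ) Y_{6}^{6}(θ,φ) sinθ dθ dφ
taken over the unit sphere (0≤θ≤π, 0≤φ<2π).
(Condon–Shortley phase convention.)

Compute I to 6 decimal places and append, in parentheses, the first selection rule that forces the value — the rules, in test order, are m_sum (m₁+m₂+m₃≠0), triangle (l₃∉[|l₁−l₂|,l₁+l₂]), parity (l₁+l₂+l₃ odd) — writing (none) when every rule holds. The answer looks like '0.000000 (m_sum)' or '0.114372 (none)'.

-0.119136 (none)

Checks pass: Σm=0; 16 even; l₃=6∈[2,10].
(2·4+1)(2·6+1)(2·6+1) = 1521
Δ: 4! 4! 8! / 17! → 1/15315300
sum: t=0:+1/829440 t=1:−1/25920 t=2:+1/9216 t=3:−1/25920 t=4:+1/829440 = 7/207360
3j²(4 6 6; 0 0 0) = Δ·Π!·Σ² = 28/2431  (sign +1)
sum: t=3:−1/5806080 = -1/5806080
3j²(4 6 6; -3 -3 6) = Δ·Π!·Σ² = 9/884  (sign -1)
combine: 4πI² = 1521·28/2431·9/884 = 567/3179
take √, sign -1: I = -0.11913554
No selection rule forces the value: the integral is nonzero (none).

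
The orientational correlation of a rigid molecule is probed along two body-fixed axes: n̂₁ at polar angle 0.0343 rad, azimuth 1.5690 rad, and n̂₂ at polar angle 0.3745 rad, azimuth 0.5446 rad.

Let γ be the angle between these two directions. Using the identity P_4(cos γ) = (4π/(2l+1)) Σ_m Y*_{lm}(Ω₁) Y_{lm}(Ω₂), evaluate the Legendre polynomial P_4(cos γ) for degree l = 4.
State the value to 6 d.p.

0.452504

Summing Y*_{l m}(θ₁,φ₁)·Y_{l m}(θ₂,φ₂) over m ∈ [−4, 4]; prefactor 4π/(2·4+1) = 1.396263:
  m=-4: Y*=0.00000 - 0.00000j  Y=-0.00452 - 0.00651j  product -0.00000 - 0.00000j
  m=-3: Y*=-0.00000 - 0.00005j  Y=-0.00359 - 0.05691j  product -0.00000 + 0.00000j
  m=-2: Y*=-0.00236 + 0.00001j  Y=0.10499 - 0.20087j  product -0.00025 + 0.00047j
  m=-1: Y*=0.00012 + 0.06472j  Y=0.42201 - 0.25561j  product 0.01659 + 0.02728j
  m=+0: Y*=0.84131 + 0.00000j  Y=0.34636 + 0.00000j  product 0.29139 + 0.00000j
  m=+1: Y*=-0.00012 + 0.06472j  Y=-0.42201 - 0.25561j  product 0.01659 - 0.02728j
  m=+2: Y*=-0.00236 - 0.00001j  Y=0.10499 + 0.20087j  product -0.00025 - 0.00047j
  m=+3: Y*=0.00000 - 0.00005j  Y=0.00359 - 0.05691j  product -0.00000 - 0.00000j
  m=+4: Y*=0.00000 + 0.00000j  Y=-0.00452 + 0.00651j  product -0.00000 + 0.00000j
Σ over m = 0.32408 - 0.00000j; ×(4π/9) → 0.45250 - 0.00000j. Real part: 0.452504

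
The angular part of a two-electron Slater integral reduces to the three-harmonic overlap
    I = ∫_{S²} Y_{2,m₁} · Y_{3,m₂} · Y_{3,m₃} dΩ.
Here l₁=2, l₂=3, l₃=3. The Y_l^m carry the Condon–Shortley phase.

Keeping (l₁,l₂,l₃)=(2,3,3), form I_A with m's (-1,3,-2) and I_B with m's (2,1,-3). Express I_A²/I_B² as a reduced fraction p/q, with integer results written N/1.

l's match ⇒ only the (l;m) 3-j factors differ between A and B.
A: triangle coeff Δ(2,3,3) = 1/3780; Σ_t [2,2]: t=2:+1/48 = 1/48; (3j)²=5/84 [(2 3 3; -1 3 -2)], sign=-1
B: triangle coeff Δ(2,3,3) = 1/3780; Σ_t [0,0]: t=0:+1/96 = 1/96; (3j)²=1/42 [(2 3 3; 2 1 -3)], sign=+1
I_A²/I_B² = (5/84)/(1/42) = 5/2

5/2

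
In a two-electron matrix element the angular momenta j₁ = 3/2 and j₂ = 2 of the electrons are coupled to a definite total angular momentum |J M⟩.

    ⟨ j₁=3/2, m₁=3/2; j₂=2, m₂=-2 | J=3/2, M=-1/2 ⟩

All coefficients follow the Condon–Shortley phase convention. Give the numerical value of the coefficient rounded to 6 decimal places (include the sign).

triangle: 2!·1!·2!/6! = 4/720
(j±m)!: 3!·0!·0!·4!·1!·2! = 288
prefactor² = (2J+1)·Δ·N² = 32/5
  k=0: +1/(0!·2!·0!·0!·1!·2!) = 1/4
Σ = 1/4  ⇒  CG² = 32/5·(1/4)² = 2/5
CG = +√(2/5) = +0.632456

+0.632456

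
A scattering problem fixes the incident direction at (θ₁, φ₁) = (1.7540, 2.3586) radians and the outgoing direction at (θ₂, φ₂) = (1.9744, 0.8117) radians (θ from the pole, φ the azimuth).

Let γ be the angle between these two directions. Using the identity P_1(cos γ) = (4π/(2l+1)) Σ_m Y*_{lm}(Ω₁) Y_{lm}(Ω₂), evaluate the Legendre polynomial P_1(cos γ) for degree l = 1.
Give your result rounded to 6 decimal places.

0.093155

Summing Y*_{l m}(θ₁,φ₁)·Y_{l m}(θ₂,φ₂) over m ∈ [−1, 1]; prefactor 4π/(2·1+1) = 4.188790:
  term(m=-1) = 0.00258 + 0.10791j   from Y*(Ω₁)=-0.24079 + 0.23963j, Y(Ω₂)=0.21869 - 0.23050j
  term(m=+0) = 0.01708 + 0.00000j   from Y*(Ω₁)=-0.08901 + 0.00000j, Y(Ω₂)=-0.19189 + 0.00000j
  term(m=+1) = 0.00258 - 0.10791j   from Y*(Ω₁)=0.24079 + 0.23963j, Y(Ω₂)=-0.21869 - 0.23050j
Accumulated sum 0.02224 + 0.00000j; after 4π/(2l+1) scaling, 0.09316 + 0.00000j ⇒ P_1 = 0.093155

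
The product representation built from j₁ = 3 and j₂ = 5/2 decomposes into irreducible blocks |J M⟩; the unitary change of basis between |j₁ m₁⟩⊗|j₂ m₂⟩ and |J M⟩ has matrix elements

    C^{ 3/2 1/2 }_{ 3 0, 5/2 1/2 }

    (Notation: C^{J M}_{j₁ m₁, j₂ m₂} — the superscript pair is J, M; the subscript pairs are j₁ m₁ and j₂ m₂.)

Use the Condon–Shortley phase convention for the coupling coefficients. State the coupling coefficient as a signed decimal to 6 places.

triangle: 4!×2!×1!/8! = 48/40320
(j±m)!: 3!×3!×3!×2!×2!×1! = 864
prefactor² = (2J+1)×Δ×N² = 144/35
  k=2: +1/(2!×2!×1!×1!×1!×0!) = 1/4
  k=3: −1/(3!×1!×0!×0!×2!×1!) = -1/12
Σ = 1/6  ⇒  CG² = 144/35×(1/6)² = 4/35
CG = +√(4/35) = +0.338062

+√(4/35) ≈ +0.338062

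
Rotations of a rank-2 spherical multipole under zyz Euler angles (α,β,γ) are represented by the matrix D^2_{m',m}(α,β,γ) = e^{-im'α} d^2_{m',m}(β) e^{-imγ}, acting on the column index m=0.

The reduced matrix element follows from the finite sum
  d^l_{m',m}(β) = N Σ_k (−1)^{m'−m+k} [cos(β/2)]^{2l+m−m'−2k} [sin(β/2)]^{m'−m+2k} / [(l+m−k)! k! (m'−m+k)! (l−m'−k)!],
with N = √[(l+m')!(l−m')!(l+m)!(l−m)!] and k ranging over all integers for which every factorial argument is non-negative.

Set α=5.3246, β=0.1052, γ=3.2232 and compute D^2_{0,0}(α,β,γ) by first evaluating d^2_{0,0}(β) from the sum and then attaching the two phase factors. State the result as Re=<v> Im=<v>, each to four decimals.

Re=0.9835 Im=0.0000

Split into d^2_{0,0}(β=0.1052) × two z-phases.
With c≡cos(β/2)=0.998617 and s≡sin(β/2)=0.052576, N=[2·2·2·2]^{1/2}=4.000000
Admissible k: 0..2 (factorial args all ≥0)
  k=0: (−1)^0·4.0000/(4)·0.9986^4·0.0526^0 = +0.994479
  k=1: (−1)^1·4.0000/(1)·0.9986^2·0.0526^2 = -0.011026
  k=2: (−1)^2·4.0000/(4)·0.9986^0·0.0526^4 = +0.000008
d^2_{0,0}(0.1052) = +0.994479 -0.011026 +0.000008 = +0.983461
Attach z-rotation phases: D = e^{-i(0)(5.3246)}·(+0.983461)·e^{-i(0)(3.2232)} = +0.983461+0.000000i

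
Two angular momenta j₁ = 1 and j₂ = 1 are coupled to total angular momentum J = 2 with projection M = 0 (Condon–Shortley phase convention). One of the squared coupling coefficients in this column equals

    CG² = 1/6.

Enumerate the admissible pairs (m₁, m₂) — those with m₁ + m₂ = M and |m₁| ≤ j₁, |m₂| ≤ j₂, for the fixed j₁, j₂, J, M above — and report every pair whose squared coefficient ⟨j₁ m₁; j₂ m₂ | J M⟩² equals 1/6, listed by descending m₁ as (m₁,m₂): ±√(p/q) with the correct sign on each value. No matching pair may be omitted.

Admissible pairs with m₁+m₂ = M = 0: (-1,1), (0,0), (1,-1)
  (m₁,m₂)=(1,-1): CG² = 1/6, CG = +√(1/6)   ← matches the target
  (m₁,m₂)=(0,0): CG² = 2/3, CG = +√(2/3)
  (m₁,m₂)=(-1,1): CG² = 1/6, CG = +√(1/6)   ← matches the target
Pairs with CG² = 1/6: (1,-1): +√(1/6); (-1,1): +√(1/6)

(1,-1): +√(1/6); (-1,1): +√(1/6)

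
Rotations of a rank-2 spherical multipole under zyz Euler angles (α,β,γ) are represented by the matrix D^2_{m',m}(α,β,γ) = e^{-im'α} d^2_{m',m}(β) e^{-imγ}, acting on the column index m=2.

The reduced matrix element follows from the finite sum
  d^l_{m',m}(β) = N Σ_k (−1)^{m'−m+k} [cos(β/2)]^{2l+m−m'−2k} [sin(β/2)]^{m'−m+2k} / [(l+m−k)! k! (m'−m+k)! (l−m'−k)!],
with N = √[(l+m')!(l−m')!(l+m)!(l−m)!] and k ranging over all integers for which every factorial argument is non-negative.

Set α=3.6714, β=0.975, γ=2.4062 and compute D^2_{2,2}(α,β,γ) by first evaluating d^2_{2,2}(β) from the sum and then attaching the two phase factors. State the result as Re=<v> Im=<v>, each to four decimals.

D^2_{2,2}(3.6714,0.9750,2.4062) = e^{-i·2·3.6714}·d^2_{2,2}(0.9750)·e^{-i·2·2.4062}. Compute d first:
Half-angle: c=0.883507, s=0.468419. N=√(24·1·24·1)=24.000000
Admissible k: 0..0 (factorial args all ≥0)
  k=0: (−1)^0·24.0000/(24)·0.8835^4·0.4684^0 = +0.609311
d^2_{2,2}(0.9750) = +0.609311
Phases: e^{-i·(2)·3.6714}=+0.489208-0.872167i, e^{-i·(2)·2.4062}=+0.099844+0.995003i ⇒ D=+0.558527+0.243531i

Re=0.5585 Im=0.2435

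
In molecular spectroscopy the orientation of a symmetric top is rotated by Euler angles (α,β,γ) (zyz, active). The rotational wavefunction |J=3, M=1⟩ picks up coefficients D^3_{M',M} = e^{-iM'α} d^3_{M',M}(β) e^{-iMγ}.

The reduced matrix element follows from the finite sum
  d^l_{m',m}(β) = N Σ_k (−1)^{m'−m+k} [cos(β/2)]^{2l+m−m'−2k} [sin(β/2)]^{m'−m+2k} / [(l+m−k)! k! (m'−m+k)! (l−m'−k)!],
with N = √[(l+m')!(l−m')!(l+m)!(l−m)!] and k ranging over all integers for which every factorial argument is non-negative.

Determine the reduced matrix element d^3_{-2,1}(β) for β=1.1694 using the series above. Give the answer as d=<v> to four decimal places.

d^3_{-2,1}(β=1.1694) via the finite sum:
Half-angle: c=0.833878, s=0.551949. N=√(1·120·24·2)=75.894664
k∈{3,4} keeps every argument non-negative
  k=3: (−1)^0·75.8947/(12)·0.8339^3·0.5519^3 = +0.616644
  k=4: (−1)^1·75.8947/(24)·0.8339^1·0.5519^5 = -0.135082
d^3_{-2,1}(1.1694) = +0.616644 -0.135082 = +0.481562

d=0.4816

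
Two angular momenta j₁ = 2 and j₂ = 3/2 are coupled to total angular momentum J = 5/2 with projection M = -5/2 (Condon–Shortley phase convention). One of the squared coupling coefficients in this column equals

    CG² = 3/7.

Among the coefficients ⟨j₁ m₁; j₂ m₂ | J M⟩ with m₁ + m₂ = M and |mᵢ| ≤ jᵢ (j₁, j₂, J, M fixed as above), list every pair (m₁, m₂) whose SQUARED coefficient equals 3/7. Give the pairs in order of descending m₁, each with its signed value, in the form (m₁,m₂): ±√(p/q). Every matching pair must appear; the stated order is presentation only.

(-1,-3/2): +√(3/7)

Admissible pairs with m₁+m₂ = M = -5/2: (-2,-1/2), (-1,-3/2)
  (m₁,m₂)=(-1,-3/2): CG² = 3/7, CG = +√(3/7)   ← matches the target
  (m₁,m₂)=(-2,-1/2): CG² = 4/7, CG = −√(4/7)
Pairs with CG² = 3/7: (-1,-3/2): +√(3/7)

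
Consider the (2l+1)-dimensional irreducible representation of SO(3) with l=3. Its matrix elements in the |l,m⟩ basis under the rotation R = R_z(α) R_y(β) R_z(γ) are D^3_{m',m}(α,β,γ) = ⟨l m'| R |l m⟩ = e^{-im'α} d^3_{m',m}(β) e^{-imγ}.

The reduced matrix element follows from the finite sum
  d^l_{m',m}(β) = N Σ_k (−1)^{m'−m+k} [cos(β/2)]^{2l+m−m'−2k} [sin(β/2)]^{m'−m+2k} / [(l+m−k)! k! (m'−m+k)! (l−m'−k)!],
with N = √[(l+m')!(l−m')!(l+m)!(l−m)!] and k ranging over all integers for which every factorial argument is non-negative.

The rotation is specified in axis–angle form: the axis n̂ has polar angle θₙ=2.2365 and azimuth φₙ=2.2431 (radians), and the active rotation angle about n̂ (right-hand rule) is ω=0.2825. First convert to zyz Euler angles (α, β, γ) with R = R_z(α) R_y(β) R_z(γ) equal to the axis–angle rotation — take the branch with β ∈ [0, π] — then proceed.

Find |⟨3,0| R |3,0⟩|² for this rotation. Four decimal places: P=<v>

Axis–angle → zyz. n̂ = (sinθₙcosφₙ, sinθₙsinφₙ, cosθₙ) = (-0.489813, +0.615335, -0.617613), ω = 0.2825.
R = I cosω + sinω [n̂]ₓ + (1−cosω) n̂n̂ᵀ gives
  R = [+0.969871, +0.160217, +0.183520; -0.184111, +0.975370, +0.121475; -0.159538, -0.151603, +0.975481]
β = atan2(√(R₁₃²+R₂₃²), R₃₃) = 0.221898; α = atan2(R₂₃, R₁₃) mod 2π = 0.584706; γ = atan2(R₃₂, −R₃₁) mod 2π = 5.523284
First d^3_{0,0}(β=0.2219), then the phase factors e^{-i(0)α} and e^{-i(0)γ}:
Half-angle: c=0.993851, s=0.110722. N=√(6·6·6·6)=36.000000
k: max(0,(0)−(0))=0 … min(3+(0),3−(0))=3
  k=0: (−1)^0·36.0000/(36)·0.9939^6·0.1107^0 = +0.963671
  k=1: (−1)^1·36.0000/(4)·0.9939^4·0.1107^2 = -0.107645
  k=2: (−1)^2·36.0000/(4)·0.9939^2·0.1107^4 = +0.001336
  k=3: (−1)^3·36.0000/(36)·0.9939^0·0.1107^6 = -0.000002
d^3_{0,0}(0.2219) = +0.963671 -0.107645 +0.001336 -0.000002 = +0.857361
|D^3_{0,0}|² = |d^3_{0,0}(β)|² = (+0.857361)² = 0.735067 (the z-rotation phases have unit modulus)

P=0.7351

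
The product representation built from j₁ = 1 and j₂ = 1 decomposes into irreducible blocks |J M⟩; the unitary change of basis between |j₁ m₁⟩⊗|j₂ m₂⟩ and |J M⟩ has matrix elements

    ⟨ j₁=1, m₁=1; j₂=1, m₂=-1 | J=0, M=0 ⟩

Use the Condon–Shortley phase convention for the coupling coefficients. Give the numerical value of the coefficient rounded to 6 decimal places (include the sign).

+0.577350

j₁+j₂−J=2  J+j₁−j₂=0  J−j₁+j₂=0  j₁+j₂+J+1=3
(j₁±m₁, j₂±m₂, J±M) = (2,0,0,2,0,0)
P² = 4/3
sum k=0..0:
  [0] +1/2 = 1/2
S = 1/2
C² = P²·S² = 1/3 ; C = +0.577350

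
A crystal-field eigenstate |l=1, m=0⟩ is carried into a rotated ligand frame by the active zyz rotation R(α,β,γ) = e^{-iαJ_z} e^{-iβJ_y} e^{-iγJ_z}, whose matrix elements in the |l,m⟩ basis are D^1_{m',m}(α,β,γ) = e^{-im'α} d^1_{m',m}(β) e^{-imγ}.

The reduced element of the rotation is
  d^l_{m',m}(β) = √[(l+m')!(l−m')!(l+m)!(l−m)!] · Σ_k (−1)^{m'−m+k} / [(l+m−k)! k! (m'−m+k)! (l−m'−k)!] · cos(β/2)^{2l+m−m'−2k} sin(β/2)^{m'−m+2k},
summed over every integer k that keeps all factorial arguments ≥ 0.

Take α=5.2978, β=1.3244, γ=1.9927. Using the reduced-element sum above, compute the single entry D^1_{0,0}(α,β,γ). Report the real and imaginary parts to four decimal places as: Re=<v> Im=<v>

D^1_{0,0}(5.2978,1.3244,1.9927) = e^{-i·0·5.2978}·d^1_{0,0}(1.3244)·e^{-i·0·1.9927}. Compute d first:
c=cos(1.324400/2)=0.788641, s=sin(1.324400/2)=0.614853; N=√[1·1·1·1]=1.000000
k∈{0,1} keeps every argument non-negative
  k=0: (−1)^0·1.0000/(1)·0.7886^2·0.6149^0 = +0.621955
  k=1: (−1)^1·1.0000/(1)·0.7886^0·0.6149^2 = -0.378045
d^1_{0,0}(1.3244) = +0.621955 -0.378045 = +0.243911
Phases: e^{-i·(0)·5.2978}=+1.000000+0.000000i, e^{-i·(0)·1.9927}=+1.000000+0.000000i ⇒ D=+0.243911+0.000000i

Re=0.2439 Im=0.0000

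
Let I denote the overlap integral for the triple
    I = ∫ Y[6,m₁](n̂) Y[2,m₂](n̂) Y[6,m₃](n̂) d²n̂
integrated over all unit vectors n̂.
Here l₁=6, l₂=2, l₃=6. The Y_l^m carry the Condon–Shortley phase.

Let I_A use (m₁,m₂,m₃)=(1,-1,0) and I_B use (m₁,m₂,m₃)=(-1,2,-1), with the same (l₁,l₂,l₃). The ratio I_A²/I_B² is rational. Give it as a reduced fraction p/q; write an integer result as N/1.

1/42

l's match ⇒ only the (l;m) 3-j factors differ between A and B.
A: triangle coeff Δ(6,2,6) = 1/90090; Σ_t [0,1]: t=0:+1/28800 t=1:−1/34560 = 1/172800; (3j)²=1/1430 [(6 2 6; 1 -1 0)], sign=+1
B: triangle coeff Δ(6,2,6) = 1/90090; Σ_t [2,2]: t=2:+1/57600 = 1/57600; (3j)²=21/715 [(6 2 6; -1 2 -1)], sign=-1
I_A²/I_B² = (1/1430)/(21/715) = 1/42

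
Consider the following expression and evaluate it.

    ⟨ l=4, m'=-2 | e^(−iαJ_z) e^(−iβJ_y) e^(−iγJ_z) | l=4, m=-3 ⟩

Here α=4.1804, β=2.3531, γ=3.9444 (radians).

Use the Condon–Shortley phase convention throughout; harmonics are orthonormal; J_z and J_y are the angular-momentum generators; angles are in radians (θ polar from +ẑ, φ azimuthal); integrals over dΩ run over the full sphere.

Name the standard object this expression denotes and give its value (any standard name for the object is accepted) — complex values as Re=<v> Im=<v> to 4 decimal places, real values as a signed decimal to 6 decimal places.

This is a Wigner D-matrix element — the rotation-matrix element ⟨l m'| R(α,β,γ) |l m⟩ in the angular-momentum basis.
D^4_{-2,-3}(4.1804,2.3531,3.9444) = e^{-i·-2·4.1804}·d^4_{-2,-3}(2.3531)·e^{-i·-3·3.9444}. Compute d first:
Half-angle: c=0.384112, s=0.923286. N=√(2·720·1·5040)=2693.993318
Admissible k: 0..1 (factorial args all ≥0)
  k=0: (−1)^1·2693.9933/(720)·0.3841^7·0.9233^1 = -0.004262
  k=1: (−1)^2·2693.9933/(240)·0.3841^5·0.9233^3 = +0.073873
d^4_{-2,-3}(2.3531) = -0.004262 +0.073873 = +0.069611
Attach z-rotation phases: D = e^{-i(-2)(4.1804)}·(+0.069611)·e^{-i(-3)(3.9444)} = +0.015622+0.067835i

Wigner D-matrix element, Re=0.0156 Im=0.0678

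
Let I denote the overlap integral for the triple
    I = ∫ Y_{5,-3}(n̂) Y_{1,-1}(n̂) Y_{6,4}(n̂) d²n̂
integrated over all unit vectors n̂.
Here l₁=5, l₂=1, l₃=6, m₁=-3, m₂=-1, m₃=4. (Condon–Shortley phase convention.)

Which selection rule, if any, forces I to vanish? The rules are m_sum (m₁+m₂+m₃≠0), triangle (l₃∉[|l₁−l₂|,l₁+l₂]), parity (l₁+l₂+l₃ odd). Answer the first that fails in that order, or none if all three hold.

none

m₁+m₂+m₃ = -3 − 1 + 4 = 0  ✓
triangle: |5−1|=4 ≤ l₃=6 ≤ 5+1=6  ✓
parity: l₁+l₂+l₃ = 12 is even  ✓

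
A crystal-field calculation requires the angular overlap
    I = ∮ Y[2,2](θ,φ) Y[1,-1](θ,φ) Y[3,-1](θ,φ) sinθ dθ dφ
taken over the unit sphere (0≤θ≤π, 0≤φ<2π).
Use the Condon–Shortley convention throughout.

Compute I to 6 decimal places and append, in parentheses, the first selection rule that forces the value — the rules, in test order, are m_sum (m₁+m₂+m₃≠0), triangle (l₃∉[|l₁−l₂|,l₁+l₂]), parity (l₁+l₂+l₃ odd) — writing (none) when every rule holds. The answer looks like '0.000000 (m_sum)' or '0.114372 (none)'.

-0.082589 (none)

Rules hold: Σm=0, L=6 even, 1≤3≤3.
N = 5·3·7 = 105
Δ = 0!·4!·2!/7! = 1/105
Racah Σ t=0..0: t=0:+1/4 = 1/4
⇒ 3j(2 1 3; 0 0 0)² = 3/35, sgn -1
Racah Σ t=0..0: t=0:+1/48 = 1/48
⇒ 3j(2 1 3; 2 -1 -1)² = 1/105, sgn +1
4πI² = N·(3j₀)²·(3jₘ)² = 3/35
I = -1·√(0.0857143/4π) = -0.08258890
No selection rule forces the value: the integral is nonzero (none).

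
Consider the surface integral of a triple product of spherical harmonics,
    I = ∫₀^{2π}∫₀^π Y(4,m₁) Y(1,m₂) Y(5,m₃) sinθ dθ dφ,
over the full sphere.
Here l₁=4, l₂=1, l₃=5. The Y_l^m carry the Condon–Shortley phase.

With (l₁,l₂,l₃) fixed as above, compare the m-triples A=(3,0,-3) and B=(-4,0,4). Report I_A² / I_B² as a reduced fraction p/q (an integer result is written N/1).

Shared (l₁,l₂,l₃)=(4,1,5): N and (l;000)² cancel in I_A²/I_B².
A: Δ = 0!·8!·2!/11! = 1/495; Racah Σ t=0..0: t=0:+1/5040 = 1/5040; ⇒ 3j(4 1 5; 3 0 -3)² = 16/495, sgn +1
B: Δ = 0!·8!·2!/11! = 1/495; Racah Σ t=0..0: t=0:+1/40320 = 1/40320; ⇒ 3j(4 1 5; -4 0 4)² = 1/55, sgn -1
I_A²/I_B² = (16/495)/(1/55) = 16/9

16/9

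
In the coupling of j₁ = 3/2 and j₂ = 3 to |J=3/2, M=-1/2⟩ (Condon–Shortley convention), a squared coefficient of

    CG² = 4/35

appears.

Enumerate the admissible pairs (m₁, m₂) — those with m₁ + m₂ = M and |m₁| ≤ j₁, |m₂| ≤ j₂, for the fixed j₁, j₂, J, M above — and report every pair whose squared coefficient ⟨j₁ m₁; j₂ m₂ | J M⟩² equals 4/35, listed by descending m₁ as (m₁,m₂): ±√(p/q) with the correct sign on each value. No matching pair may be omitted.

Admissible pairs with m₁+m₂ = M = -1/2: (-3/2,1), (-1/2,0), (1/2,-1), (3/2,-2)
  (m₁,m₂)=(3/2,-2): CG² = 2/7, CG = +√(2/7)
  (m₁,m₂)=(1/2,-1): CG² = 12/35, CG = −√(12/35)
  (m₁,m₂)=(-1/2,0): CG² = 9/35, CG = +√(9/35)
  (m₁,m₂)=(-3/2,1): CG² = 4/35, CG = −√(4/35)   ← matches the target
Pairs with CG² = 4/35: (-3/2,1): −√(4/35)

(-3/2,1): −√(4/35)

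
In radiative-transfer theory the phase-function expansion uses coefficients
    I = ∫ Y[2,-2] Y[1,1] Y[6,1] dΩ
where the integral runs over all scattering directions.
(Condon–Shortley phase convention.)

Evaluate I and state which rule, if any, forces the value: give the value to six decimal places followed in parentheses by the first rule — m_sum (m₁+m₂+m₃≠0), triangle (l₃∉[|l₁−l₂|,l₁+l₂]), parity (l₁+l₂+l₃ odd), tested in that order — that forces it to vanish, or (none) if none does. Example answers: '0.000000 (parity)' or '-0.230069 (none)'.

l₃=6 ∉ [1,3] — triangle fails ⇒ I = 0

0.000000 (triangle)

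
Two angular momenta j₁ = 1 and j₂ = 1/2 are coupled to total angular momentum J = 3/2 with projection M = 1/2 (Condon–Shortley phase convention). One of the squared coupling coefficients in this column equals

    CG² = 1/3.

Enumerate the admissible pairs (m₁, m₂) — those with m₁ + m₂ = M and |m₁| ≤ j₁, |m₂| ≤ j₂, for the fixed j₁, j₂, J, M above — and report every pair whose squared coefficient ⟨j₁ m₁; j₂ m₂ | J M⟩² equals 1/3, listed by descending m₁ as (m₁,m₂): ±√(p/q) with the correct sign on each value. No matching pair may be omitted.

(1,-1/2): +√(1/3)

Admissible pairs with m₁+m₂ = M = 1/2: (0,1/2), (1,-1/2)
  (m₁,m₂)=(1,-1/2): CG² = 1/3, CG = +√(1/3)   ← matches the target
  (m₁,m₂)=(0,1/2): CG² = 2/3, CG = +√(2/3)
Pairs with CG² = 1/3: (1,-1/2): +√(1/3)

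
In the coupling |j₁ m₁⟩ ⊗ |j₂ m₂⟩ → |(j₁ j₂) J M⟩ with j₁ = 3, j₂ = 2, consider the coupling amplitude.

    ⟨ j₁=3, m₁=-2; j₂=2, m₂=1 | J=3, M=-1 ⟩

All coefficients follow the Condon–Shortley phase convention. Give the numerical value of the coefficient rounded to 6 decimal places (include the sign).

√[7·2!4!2!/9! · 1!5!3!1!2!4!] = √(64)
  +(−1)^1/∏(1,1,4,2,0,0)! = -1/48  (running -1/48)
  +(−1)^2/∏(2,0,3,1,1,1)! = 1/12  (running 1/16)
⟨..|..⟩ = √(64)·(1/16) = +0.500000

+0.500000  (= +√(1/4))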